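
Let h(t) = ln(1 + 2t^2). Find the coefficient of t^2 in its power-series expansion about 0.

[t^0] = 0;  [t^1] = 0;  [t^2] = 2.
So c_2 = h′′(0)/2! = 2.

2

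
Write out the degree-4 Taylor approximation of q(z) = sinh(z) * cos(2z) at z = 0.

Expand each factor separately, then convolve coefficients.
q(0) = 0
q′(0) = 1
q′′(0) = 0
q′′′(0) = -11
q^(4)(0) = 0

-11*z^3/6 + z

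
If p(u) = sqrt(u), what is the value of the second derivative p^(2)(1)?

Compute the successive derivatives at the expansion point and divide by k!.
The coefficient of (u - 1)^2 in the expansion is -1/8, so p′′(1) = 2! * (-1/8) = -1/4.

-1/4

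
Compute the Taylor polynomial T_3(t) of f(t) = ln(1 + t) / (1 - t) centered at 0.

Use 1/(1 - r) = Σ r^k on the denominator, then take the Cauchy product.
f(0) = 0
f′(0) = 1
f′′(0) = 1
f′′′(0) = 5

5*t^3/6 + t^2/2 + t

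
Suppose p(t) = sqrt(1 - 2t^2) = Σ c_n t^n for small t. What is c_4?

-1/2

Use the known series and substitute for the argument.
p(0) = 1
p′(0) = 0
p′′(0) = -2
p′′′(0) = 0
p^(4)(0) = -12
The Taylor polynomial is Σ p^(k)(0)/k! · t^k.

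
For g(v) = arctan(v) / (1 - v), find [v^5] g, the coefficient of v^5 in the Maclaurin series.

Multiply the numerator's expansion by the denominator's geometric series.

13/15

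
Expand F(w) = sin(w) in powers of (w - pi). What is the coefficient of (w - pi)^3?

1/6

F(pi) = 0
F′(pi) = -1
F′′(pi) = 0
F′′′(pi) = 1
So c_3 = F′′′(pi)/3! = 1/6.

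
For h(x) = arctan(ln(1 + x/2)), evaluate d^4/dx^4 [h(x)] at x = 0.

Plug the Maclaurin series of the inner function into that of the outer and collect terms.
The coefficient of x^4 in the expansion is 1/64, so h^(4)(0) = 4! * (1/64) = 3/8.

3/8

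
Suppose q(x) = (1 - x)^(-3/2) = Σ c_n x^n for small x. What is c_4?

315/128

[x^0] = 1;  [x^1] = 3/2;  [x^2] = 15/8;  [x^3] = 35/16;  [x^4] = 315/128.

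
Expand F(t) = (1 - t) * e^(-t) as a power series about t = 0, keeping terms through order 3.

Distribute the polynomial across the series and collect like powers.
F(0) = 1
F′(0) = -2
F′′(0) = 3
F′′′(0) = -4

-2*t^3/3 + 3*t^2/2 - 2*t + 1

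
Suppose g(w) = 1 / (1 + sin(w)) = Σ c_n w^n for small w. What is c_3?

Use the geometric series for the reciprocal, then substitute.

-5/6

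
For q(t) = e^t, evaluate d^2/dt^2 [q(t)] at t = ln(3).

3

Differentiate repeatedly and evaluate at the center.
From the series, [(t - ln(3))^2] q = 3/2; multiply by 2! = 2 to get 3.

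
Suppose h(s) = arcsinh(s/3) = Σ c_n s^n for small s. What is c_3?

-1/162

Differentiate repeatedly and evaluate at the center.
[s^0] = 0;  [s^1] = 1/3;  [s^2] = 0;  [s^3] = -1/162.
So c_3 = h′′′(0)/3! = -1/162.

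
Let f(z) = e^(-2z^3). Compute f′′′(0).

-12

From the series, [z^3] f = -2; multiply by 3! = 6 to get -12.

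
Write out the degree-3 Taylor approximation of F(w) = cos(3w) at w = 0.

Differentiate repeatedly and evaluate at the center.

1 - 9*w^2/2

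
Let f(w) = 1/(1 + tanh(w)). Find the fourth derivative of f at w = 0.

Substitute the inner expansion into the outer series and collect powers.
The coefficient of w^4 in the expansion is 1/3, so f^(4)(0) = 4! * (1/3) = 8.

8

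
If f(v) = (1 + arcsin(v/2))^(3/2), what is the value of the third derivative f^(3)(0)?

Plug the Maclaurin series of the inner function into that of the outer and collect terms.
From the series, [v^3] f = 3/128; multiply by 3! = 6 to get 9/64.

9/64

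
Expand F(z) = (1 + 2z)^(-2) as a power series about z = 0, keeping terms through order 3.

-32*z^3 + 12*z^2 - 4*z + 1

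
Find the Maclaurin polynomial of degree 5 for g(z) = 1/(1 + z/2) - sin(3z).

Add the two expansions coefficient-wise.

-329*z^5/160 + z^4/16 + 35*z^3/8 + z^2/4 - 7*z/2 + 1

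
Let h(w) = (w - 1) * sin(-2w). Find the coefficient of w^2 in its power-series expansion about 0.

Shift and add copies of the series according to the polynomial's terms.

-2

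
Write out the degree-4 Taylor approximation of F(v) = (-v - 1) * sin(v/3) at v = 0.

Multiply each power in the prefactor through the base expansion.
F(0) = 0
F′(0) = -1/3
F′′(0) = -2/3
F′′′(0) = 1/27
F^(4)(0) = 4/27
Dividing each by k! gives the coefficients c_0, ..., c_4.

v^4/162 + v^3/162 - v^2/3 - v/3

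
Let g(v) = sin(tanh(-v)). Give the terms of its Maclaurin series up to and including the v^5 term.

-37*v^5/120 + v^3/2 - v

Plug the Maclaurin series of the inner function into that of the outer and collect terms.
g(0) = 0
g′(0) = -1
g′′(0) = 0
g′′′(0) = 3
g^(4)(0) = 0
g^(5)(0) = -37
The Taylor polynomial is Σ g^(k)(0)/k! · v^k.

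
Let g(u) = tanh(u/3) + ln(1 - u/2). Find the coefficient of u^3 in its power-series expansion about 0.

Combine the two series term by term.
So c_3 = g′′′(0)/3! = -35/648.

-35/648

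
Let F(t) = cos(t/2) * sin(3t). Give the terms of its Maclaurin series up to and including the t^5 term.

1661*t^5/640 - 39*t^3/8 + 3*t

Write out both Maclaurin series and multiply, keeping only the needed powers.
F(0) = 0
F′(0) = 3
F′′(0) = 0
F′′′(0) = -117/4
F^(4)(0) = 0
F^(5)(0) = 4983/16
Dividing each by k! gives the coefficients c_0, ..., c_5.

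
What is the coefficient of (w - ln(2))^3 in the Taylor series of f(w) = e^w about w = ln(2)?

Differentiate repeatedly and evaluate at the center.

1/3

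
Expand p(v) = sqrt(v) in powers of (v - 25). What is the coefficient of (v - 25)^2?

-1/1000

p(25) = 5
p′(25) = 1/10
p′′(25) = -1/500
So c_2 = p′′(25)/2! = -1/1000.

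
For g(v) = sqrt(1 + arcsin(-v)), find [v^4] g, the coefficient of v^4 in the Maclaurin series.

-31/384

Plug the Maclaurin series of the inner function into that of the outer and collect terms.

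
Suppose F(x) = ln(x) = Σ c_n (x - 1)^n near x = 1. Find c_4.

-1/4

Differentiate repeatedly and evaluate at the center.
F(1) = 0
F′(1) = 1
F′′(1) = -1
F′′′(1) = 2
F^(4)(1) = -6
So c_4 = F^(4)(1)/4! = -1/4.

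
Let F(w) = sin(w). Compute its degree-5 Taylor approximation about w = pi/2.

Differentiate repeatedly and evaluate at the center.
F(pi/2) = 1
F′(pi/2) = 0
F′′(pi/2) = -1
F′′′(pi/2) = 0
F^(4)(pi/2) = 1
F^(5)(pi/2) = 0
Dividing each by k! gives the coefficients c_0, ..., c_5.

(w - pi/2)^4/24 - (w - pi/2)^2/2 + 1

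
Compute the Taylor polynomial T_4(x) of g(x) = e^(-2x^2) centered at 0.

Apply the Taylor formula c_k = f^(k)(a)/k!.
g(0) = 1
g′(0) = 0
g′′(0) = -4
g′′′(0) = 0
g^(4)(0) = 48

2*x^4 - 2*x^2 + 1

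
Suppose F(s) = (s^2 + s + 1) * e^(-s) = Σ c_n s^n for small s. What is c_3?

-2/3

Multiply each power in the prefactor through the base expansion.
So c_3 = F′′′(0)/3! = -2/3.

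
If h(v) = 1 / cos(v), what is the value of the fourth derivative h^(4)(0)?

5

Write the quotient as an unknown series and match coefficients against numerator = denominator · series.
From the series, [v^4] h = 5/24; multiply by 4! = 24 to get 5.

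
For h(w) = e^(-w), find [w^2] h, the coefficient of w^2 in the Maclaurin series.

1/2

h(0) = 1
h′(0) = -1
h′′(0) = 1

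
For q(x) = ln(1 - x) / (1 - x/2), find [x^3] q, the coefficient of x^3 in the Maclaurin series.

Multiply the two series term by term and collect like powers.
q(0) = 0
q′(0) = -1
q′′(0) = -2
q′′′(0) = -5
Then c_k = q^(k)(0)/k! gives each Taylor coefficient.

-5/6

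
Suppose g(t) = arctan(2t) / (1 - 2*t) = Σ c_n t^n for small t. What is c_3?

16/3

Multiply the numerator's expansion by the denominator's geometric series.
[t^0] = 0;  [t^1] = 2;  [t^2] = 4;  [t^3] = 16/3.
So c_3 = g′′′(0)/3! = 16/3.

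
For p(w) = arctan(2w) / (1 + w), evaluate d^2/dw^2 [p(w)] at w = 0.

-4

Expand each factor separately, then convolve coefficients.
The coefficient of w^2 in the expansion is -2, so p′′(0) = 2! * (-2) = -4.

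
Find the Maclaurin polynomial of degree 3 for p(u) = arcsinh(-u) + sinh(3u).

14*u^3/3 + 2*u

Combine the two series term by term.
[u^0] = 0;  [u^1] = 2;  [u^2] = 0;  [u^3] = 14/3.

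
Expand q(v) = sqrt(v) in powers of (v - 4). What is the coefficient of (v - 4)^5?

7/131072

[(v - 4)^0] = 2;  [(v - 4)^1] = 1/4;  [(v - 4)^2] = -1/64;  [(v - 4)^3] = 1/512;  [(v - 4)^4] = -5/16384;  [(v - 4)^5] = 7/131072.
So c_5 = q^(5)(4)/5! = 7/131072.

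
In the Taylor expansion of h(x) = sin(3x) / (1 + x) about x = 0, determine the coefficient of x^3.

Write out both Maclaurin series and multiply, keeping only the needed powers.
h(0) = 0
h′(0) = 3
h′′(0) = -6
h′′′(0) = -9
The Taylor polynomial is Σ h^(k)(0)/k! · x^k.

-3/2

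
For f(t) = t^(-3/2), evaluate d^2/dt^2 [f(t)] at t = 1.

The coefficient of (t - 1)^2 in the expansion is 15/8, so f′′(1) = 2! * (15/8) = 15/4.

15/4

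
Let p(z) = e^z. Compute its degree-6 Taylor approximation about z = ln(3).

p(ln(3)) = 3
p′(ln(3)) = 3
p′′(ln(3)) = 3
p′′′(ln(3)) = 3
p^(4)(ln(3)) = 3
p^(5)(ln(3)) = 3
p^(6)(ln(3)) = 3

(z - ln(3))^6/240 + (z - ln(3))^5/40 + (z - ln(3))^4/8 + (z - ln(3))^3/2 + 3*(z - ln(3))^2/2 + 3*(z - ln(3)) + 3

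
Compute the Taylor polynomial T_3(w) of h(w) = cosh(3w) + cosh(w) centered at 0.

Expand each term separately and add.
h(0) = 2
h′(0) = 0
h′′(0) = 10
h′′′(0) = 0
Then c_k = h^(k)(0)/k! gives each Taylor coefficient.

5*w^2 + 2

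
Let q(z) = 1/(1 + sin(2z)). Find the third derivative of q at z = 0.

-40

Plug the Maclaurin series of the inner function into that of the outer and collect terms.
From the series, [z^3] q = -20/3; multiply by 3! = 6 to get -40.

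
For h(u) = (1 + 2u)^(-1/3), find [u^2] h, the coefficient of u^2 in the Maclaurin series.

[u^0] = 1;  [u^1] = -2/3;  [u^2] = 8/9.

8/9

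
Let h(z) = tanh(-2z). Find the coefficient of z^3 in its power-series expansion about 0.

8/3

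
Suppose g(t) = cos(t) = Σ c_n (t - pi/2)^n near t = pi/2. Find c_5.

-1/120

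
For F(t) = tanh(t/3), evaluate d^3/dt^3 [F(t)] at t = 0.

-2/27

From the series, [t^3] F = -1/81; multiply by 3! = 6 to get -2/27.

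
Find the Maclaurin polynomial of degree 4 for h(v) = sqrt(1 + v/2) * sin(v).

Write out both Maclaurin series and multiply, keeping only the needed powers.
[v^0] = 0;  [v^1] = 1;  [v^2] = 1/4;  [v^3] = -19/96;  [v^4] = -13/384.

-13*v^4/384 - 19*v^3/96 + v^2/4 + v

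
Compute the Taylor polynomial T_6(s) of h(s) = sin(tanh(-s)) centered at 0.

-37*s^5/120 + s^3/2 - s

Compose series: expand the inner function first, then feed it into the outer expansion.
h(0) = 0
h′(0) = -1
h′′(0) = 0
h′′′(0) = 3
h^(4)(0) = 0
h^(5)(0) = -37
h^(6)(0) = 0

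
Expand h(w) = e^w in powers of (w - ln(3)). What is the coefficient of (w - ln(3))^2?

Apply the Taylor formula c_k = f^(k)(a)/k!.
[(w - ln(3))^0] = 3;  [(w - ln(3))^1] = 3;  [(w - ln(3))^2] = 3/2.

3/2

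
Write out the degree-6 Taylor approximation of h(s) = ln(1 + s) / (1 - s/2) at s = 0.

-7*s^6/80 + 19*s^5/120 - s^4/12 + s^3/3 + s

Multiply the two series term by term and collect like powers.
[s^0] = 0;  [s^1] = 1;  [s^2] = 0;  [s^3] = 1/3;  [s^4] = -1/12;  [s^5] = 19/120;  [s^6] = -7/80.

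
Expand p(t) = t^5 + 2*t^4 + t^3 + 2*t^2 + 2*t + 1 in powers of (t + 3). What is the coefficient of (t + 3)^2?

-169

[(t + 3)^0] = -95;  [(t + 3)^1] = 206;  [(t + 3)^2] = -169.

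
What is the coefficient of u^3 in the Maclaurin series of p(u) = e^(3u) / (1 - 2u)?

Write out both Maclaurin series and multiply, keeping only the needed powers.
p(0) = 1
p′(0) = 5
p′′(0) = 29
p′′′(0) = 201
So c_3 = p′′′(0)/3! = 67/2.

67/2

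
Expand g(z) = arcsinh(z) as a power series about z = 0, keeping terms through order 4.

[z^0] = 0;  [z^1] = 1;  [z^2] = 0;  [z^3] = -1/6;  [z^4] = 0.

-z^3/6 + z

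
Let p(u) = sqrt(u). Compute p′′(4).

-1/32

The coefficient of (u - 4)^2 in the expansion is -1/64, so p′′(4) = 2! * (-1/64) = -1/32.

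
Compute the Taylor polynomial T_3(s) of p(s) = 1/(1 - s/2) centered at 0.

s^3/8 + s^2/4 + s/2 + 1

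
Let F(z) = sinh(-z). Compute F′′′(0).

From the series, [z^3] F = -1/6; multiply by 3! = 6 to get -1.

-1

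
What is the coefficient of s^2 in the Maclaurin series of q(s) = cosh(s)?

1/2

q(0) = 1
q′(0) = 0
q′′(0) = 1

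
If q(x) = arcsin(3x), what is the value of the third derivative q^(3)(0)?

From the series, [x^3] q = 9/2; multiply by 3! = 6 to get 27.

27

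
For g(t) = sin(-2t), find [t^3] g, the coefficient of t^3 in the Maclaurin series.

g(0) = 0
g′(0) = -2
g′′(0) = 0
g′′′(0) = 8

4/3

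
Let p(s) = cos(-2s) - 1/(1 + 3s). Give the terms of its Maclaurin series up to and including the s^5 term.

243*s^5 - 241*s^4/3 + 27*s^3 - 11*s^2 + 3*s

Add the two expansions coefficient-wise.
p(0) = 0
p′(0) = 3
p′′(0) = -22
p′′′(0) = 162
p^(4)(0) = -1928
p^(5)(0) = 29160
Then c_k = p^(k)(0)/k! gives each Taylor coefficient.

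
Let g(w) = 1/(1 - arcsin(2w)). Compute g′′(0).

8

Substitute the inner expansion into the outer series and collect powers.
From the series, [w^2] g = 4; multiply by 2! = 2 to get 8.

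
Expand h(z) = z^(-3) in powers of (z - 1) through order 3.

-10*(z - 1)^3 + 6*(z - 1)^2 - 3*(z - 1) + 1

h(1) = 1
h′(1) = -3
h′′(1) = 12
h′′′(1) = -60
The Taylor polynomial is Σ h^(k)(1)/k! · (z - 1)^k.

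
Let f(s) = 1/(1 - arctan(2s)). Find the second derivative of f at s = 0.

8

Let u equal the inner series; expand the outer function in u and truncate.
The coefficient of s^2 in the expansion is 4, so f′′(0) = 2! * (4) = 8.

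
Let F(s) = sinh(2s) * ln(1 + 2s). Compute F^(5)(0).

-1280

Take the Cauchy product of the two expansions.
From the series, [s^5] F = -32/3; multiply by 5! = 120 to get -1280.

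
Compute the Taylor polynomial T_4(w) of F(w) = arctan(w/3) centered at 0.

-w^3/81 + w/3

Compute the successive derivatives at the expansion point and divide by k!.
F(0) = 0
F′(0) = 1/3
F′′(0) = 0
F′′′(0) = -2/27
F^(4)(0) = 0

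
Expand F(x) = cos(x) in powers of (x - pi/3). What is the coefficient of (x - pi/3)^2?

-1/4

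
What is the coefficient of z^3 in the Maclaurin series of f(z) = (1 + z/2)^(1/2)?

[z^0] = 1;  [z^1] = 1/4;  [z^2] = -1/32;  [z^3] = 1/128.

1/128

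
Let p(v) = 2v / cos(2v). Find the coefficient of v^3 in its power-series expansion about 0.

Divide the numerator series by the denominator series (power-series long division).
p(0) = 0
p′(0) = 2
p′′(0) = 0
p′′′(0) = 24
The Taylor polynomial is Σ p^(k)(0)/k! · v^k.

4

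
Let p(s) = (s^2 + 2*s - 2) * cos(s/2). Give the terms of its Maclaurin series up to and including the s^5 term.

Multiply each power in the prefactor through the base expansion.
[s^0] = -2;  [s^1] = 2;  [s^2] = 5/4;  [s^3] = -1/4;  [s^4] = -25/192;  [s^5] = 1/192.

s^5/192 - 25*s^4/192 - s^3/4 + 5*s^2/4 + 2*s - 2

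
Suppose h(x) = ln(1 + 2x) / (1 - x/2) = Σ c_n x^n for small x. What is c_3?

Write out both Maclaurin series and multiply, keeping only the needed powers.
h(0) = 0
h′(0) = 2
h′′(0) = -2
h′′′(0) = 13

13/6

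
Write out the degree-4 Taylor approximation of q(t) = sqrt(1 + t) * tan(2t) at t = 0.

35*t^4/24 + 29*t^3/12 + t^2 + 2*t

Take the Cauchy product of the two expansions.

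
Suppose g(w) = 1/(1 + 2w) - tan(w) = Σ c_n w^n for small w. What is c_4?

16

Expand each term separately and add.
g(0) = 1
g′(0) = -3
g′′(0) = 8
g′′′(0) = -50
g^(4)(0) = 384
So c_4 = g^(4)(0)/4! = 16.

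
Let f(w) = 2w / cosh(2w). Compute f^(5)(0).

800

Write the quotient as an unknown series and match coefficients against numerator = denominator · series.
The coefficient of w^5 in the expansion is 20/3, so f^(5)(0) = 5! * (20/3) = 800.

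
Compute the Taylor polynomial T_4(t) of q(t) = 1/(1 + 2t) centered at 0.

16*t^4 - 8*t^3 + 4*t^2 - 2*t + 1

q(0) = 1
q′(0) = -2
q′′(0) = 8
q′′′(0) = -48
q^(4)(0) = 384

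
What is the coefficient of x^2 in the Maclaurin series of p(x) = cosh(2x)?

2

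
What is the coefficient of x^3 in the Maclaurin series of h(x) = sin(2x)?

-4/3

Differentiate repeatedly and evaluate at the center.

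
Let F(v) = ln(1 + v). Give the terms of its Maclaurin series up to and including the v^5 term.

F(0) = 0
F′(0) = 1
F′′(0) = -1
F′′′(0) = 2
F^(4)(0) = -6
F^(5)(0) = 24
Then c_k = F^(k)(0)/k! gives each Taylor coefficient.

v^5/5 - v^4/4 + v^3/3 - v^2/2 + v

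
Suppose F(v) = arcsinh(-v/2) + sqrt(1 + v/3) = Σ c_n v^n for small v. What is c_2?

-1/72

Expand each term separately and add.
So c_2 = F′′(0)/2! = -1/72.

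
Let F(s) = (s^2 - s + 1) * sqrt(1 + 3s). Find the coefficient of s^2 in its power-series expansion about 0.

Distribute the polynomial across the series and collect like powers.
F(0) = 1
F′(0) = 1/2
F′′(0) = -13/4
So c_2 = F′′(0)/2! = -13/8.

-13/8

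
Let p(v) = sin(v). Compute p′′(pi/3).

The coefficient of (v - pi/3)^2 in the expansion is -sqrt(3)/4, so p′′(pi/3) = 2! * (-sqrt(3)/4) = -sqrt(3)/2.

-sqrt(3)/2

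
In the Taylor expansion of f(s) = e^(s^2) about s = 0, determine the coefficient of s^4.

1/2

[s^0] = 1;  [s^1] = 0;  [s^2] = 1;  [s^3] = 0;  [s^4] = 1/2.
So c_4 = f^(4)(0)/4! = 1/2.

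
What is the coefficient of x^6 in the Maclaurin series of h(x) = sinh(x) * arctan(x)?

11/72

Write out both Maclaurin series and multiply, keeping only the needed powers.
h(0) = 0
h′(0) = 0
h′′(0) = 2
h′′′(0) = 0
h^(4)(0) = -4
h^(5)(0) = 0
h^(6)(0) = 110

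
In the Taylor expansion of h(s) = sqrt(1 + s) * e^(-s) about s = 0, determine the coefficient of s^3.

13/48

Write out both Maclaurin series and multiply, keeping only the needed powers.
[s^0] = 1;  [s^1] = -1/2;  [s^2] = -1/8;  [s^3] = 13/48.
So c_3 = h′′′(0)/3! = 13/48.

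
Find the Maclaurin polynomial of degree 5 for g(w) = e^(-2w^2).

g(0) = 1
g′(0) = 0
g′′(0) = -4
g′′′(0) = 0
g^(4)(0) = 48
g^(5)(0) = 0

2*w^4 - 2*w^2 + 1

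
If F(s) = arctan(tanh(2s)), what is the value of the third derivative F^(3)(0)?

Compose series: expand the inner function first, then feed it into the outer expansion.
The coefficient of s^3 in the expansion is -16/3, so F′′′(0) = 3! * (-16/3) = -32.

-32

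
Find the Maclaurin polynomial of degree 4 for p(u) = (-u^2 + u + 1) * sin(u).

-u^4/6 - 7*u^3/6 + u^2 + u

Multiply each power in the prefactor through the base expansion.
p(0) = 0
p′(0) = 1
p′′(0) = 2
p′′′(0) = -7
p^(4)(0) = -4
Dividing each by k! gives the coefficients c_0, ..., c_4.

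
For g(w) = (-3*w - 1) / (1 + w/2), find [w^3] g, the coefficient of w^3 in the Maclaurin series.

-5/8

Shift and add copies of the series according to the polynomial's terms.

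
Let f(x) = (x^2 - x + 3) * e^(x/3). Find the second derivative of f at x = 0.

Distribute the polynomial across the series and collect like powers.
The coefficient of x^2 in the expansion is 5/6, so f′′(0) = 2! * (5/6) = 5/3.

5/3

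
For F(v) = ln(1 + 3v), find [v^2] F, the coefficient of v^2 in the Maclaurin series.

-9/2

Differentiate repeatedly and evaluate at the center.
F(0) = 0
F′(0) = 3
F′′(0) = -9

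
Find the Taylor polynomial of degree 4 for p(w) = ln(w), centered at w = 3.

p(3) = ln(3)
p′(3) = 1/3
p′′(3) = -1/9
p′′′(3) = 2/27
p^(4)(3) = -2/27

-(w - 3)^4/324 + (w - 3)^3/81 - (w - 3)^2/18 + (w - 3)/3 + ln(3)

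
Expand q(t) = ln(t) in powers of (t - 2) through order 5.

q(2) = ln(2)
q′(2) = 1/2
q′′(2) = -1/4
q′′′(2) = 1/4
q^(4)(2) = -3/8
q^(5)(2) = 3/4

(t - 2)^5/160 - (t - 2)^4/64 + (t - 2)^3/24 - (t - 2)^2/8 + (t - 2)/2 + ln(2)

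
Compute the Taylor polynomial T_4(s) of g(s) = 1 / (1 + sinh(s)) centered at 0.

4*s^4/3 - 7*s^3/6 + s^2 - s + 1

Use the geometric series for the reciprocal, then substitute.
g(0) = 1
g′(0) = -1
g′′(0) = 2
g′′′(0) = -7
g^(4)(0) = 32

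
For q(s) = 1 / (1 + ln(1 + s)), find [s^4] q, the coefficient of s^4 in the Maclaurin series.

Use the geometric series for the reciprocal, then substitute.
q(0) = 1
q′(0) = -1
q′′(0) = 3
q′′′(0) = -14
q^(4)(0) = 88
So c_4 = q^(4)(0)/4! = 11/3.

11/3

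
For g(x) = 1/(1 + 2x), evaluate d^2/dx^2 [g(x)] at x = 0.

From the series, [x^2] g = 4; multiply by 2! = 2 to get 8.

8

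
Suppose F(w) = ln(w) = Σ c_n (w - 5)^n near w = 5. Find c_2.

F(5) = ln(5)
F′(5) = 1/5
F′′(5) = -1/25
So c_2 = F′′(5)/2! = -1/50.

-1/50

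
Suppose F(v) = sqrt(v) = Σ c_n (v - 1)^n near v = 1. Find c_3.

1/16

Compute the successive derivatives at the expansion point and divide by k!.
So c_3 = F′′′(1)/3! = 1/16.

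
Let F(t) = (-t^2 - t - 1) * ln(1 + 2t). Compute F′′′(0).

Shift and add copies of the series according to the polynomial's terms.
From the series, [t^3] F = -8/3; multiply by 3! = 6 to get -16.

-16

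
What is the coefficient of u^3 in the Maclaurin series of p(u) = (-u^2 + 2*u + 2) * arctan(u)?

-5/3

Shift and add copies of the series according to the polynomial's terms.
[u^0] = 0;  [u^1] = 2;  [u^2] = 2;  [u^3] = -5/3.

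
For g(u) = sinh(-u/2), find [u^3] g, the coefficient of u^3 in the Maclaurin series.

[u^0] = 0;  [u^1] = -1/2;  [u^2] = 0;  [u^3] = -1/48.

-1/48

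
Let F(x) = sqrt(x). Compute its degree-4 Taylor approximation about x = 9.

Compute the successive derivatives at the expansion point and divide by k!.
F(9) = 3
F′(9) = 1/6
F′′(9) = -1/108
F′′′(9) = 1/648
F^(4)(9) = -5/11664
Dividing each by k! gives the coefficients c_0, ..., c_4.

-5*(x - 9)^4/279936 + (x - 9)^3/3888 - (x - 9)^2/216 + (x - 9)/6 + 3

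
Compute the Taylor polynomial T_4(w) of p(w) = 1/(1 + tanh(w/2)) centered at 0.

Compose series: expand the inner function first, then feed it into the outer expansion.
[w^0] = 1;  [w^1] = -1/2;  [w^2] = 1/4;  [w^3] = -1/12;  [w^4] = 1/48.

w^4/48 - w^3/12 + w^2/4 - w/2 + 1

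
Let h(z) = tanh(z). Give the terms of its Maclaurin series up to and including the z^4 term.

h(0) = 0
h′(0) = 1
h′′(0) = 0
h′′′(0) = -2
h^(4)(0) = 0
Dividing each by k! gives the coefficients c_0, ..., c_4.

-z^3/3 + z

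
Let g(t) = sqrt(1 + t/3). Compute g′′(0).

-1/36

Compute the successive derivatives at the expansion point and divide by k!.
The coefficient of t^2 in the expansion is -1/72, so g′′(0) = 2! * (-1/72) = -1/36.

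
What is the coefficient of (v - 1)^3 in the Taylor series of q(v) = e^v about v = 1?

[(v - 1)^0] = e;  [(v - 1)^1] = e;  [(v - 1)^2] = e/2;  [(v - 1)^3] = e/6.
So c_3 = q′′′(1)/3! = e/6.

e/6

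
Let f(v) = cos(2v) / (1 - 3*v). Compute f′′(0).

14

Use 1/(1 - r) = Σ r^k on the denominator, then take the Cauchy product.
The coefficient of v^2 in the expansion is 7, so f′′(0) = 2! * (7) = 14.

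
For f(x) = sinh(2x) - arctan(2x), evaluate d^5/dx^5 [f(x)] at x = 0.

-736

Combine the two series term by term.
The coefficient of x^5 in the expansion is -92/15, so f^(5)(0) = 5! * (-92/15) = -736.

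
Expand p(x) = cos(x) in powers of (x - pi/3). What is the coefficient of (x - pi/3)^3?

Apply the Taylor formula c_k = f^(k)(a)/k!.
So c_3 = p′′′(pi/3)/3! = sqrt(3)/12.

sqrt(3)/12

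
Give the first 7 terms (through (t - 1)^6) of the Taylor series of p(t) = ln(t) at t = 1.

-(t - 1)^6/6 + (t - 1)^5/5 - (t - 1)^4/4 + (t - 1)^3/3 - (t - 1)^2/2 + (t - 1)

p(1) = 0
p′(1) = 1
p′′(1) = -1
p′′′(1) = 2
p^(4)(1) = -6
p^(5)(1) = 24
p^(6)(1) = -120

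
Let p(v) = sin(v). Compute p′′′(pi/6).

-sqrt(3)/2

Compute the successive derivatives at the expansion point and divide by k!.
The coefficient of (v - pi/6)^3 in the expansion is -sqrt(3)/12, so p′′′(pi/6) = 3! * (-sqrt(3)/12) = -sqrt(3)/2.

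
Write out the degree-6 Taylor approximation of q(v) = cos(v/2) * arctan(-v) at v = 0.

-469*v^5/1920 + 11*v^3/24 - v

Take the Cauchy product of the two expansions.
q(0) = 0
q′(0) = -1
q′′(0) = 0
q′′′(0) = 11/4
q^(4)(0) = 0
q^(5)(0) = -469/16
q^(6)(0) = 0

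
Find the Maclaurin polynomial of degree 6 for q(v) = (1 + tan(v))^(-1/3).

Substitute the inner expansion into the outer series and collect powers.
q(0) = 1
q′(0) = -1/3
q′′(0) = 4/9
q′′′(0) = -46/27
q^(4)(0) = 568/81
q^(5)(0) = -343*2^(49/65)*3^(7/52)*5^(97/130)*7^(53/130)/120
q^(6)(0) = 203104/729

12694*v^6/32805 - 1247*v^5/3645 + 71*v^4/243 - 23*v^3/81 + 2*v^2/9 - v/3 + 1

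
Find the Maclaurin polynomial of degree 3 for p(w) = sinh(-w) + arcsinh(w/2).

-3*w^3/16 - w/2

Combine the two series term by term.
p(0) = 0
p′(0) = -1/2
p′′(0) = 0
p′′′(0) = -9/8
The Taylor polynomial is Σ p^(k)(0)/k! · w^k.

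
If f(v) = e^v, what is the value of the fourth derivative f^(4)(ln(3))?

3

From the series, [(v - ln(3))^4] f = 1/8; multiply by 4! = 24 to get 3.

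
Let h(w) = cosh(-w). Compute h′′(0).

The coefficient of w^2 in the expansion is 1/2, so h′′(0) = 2! * (1/2) = 1.

1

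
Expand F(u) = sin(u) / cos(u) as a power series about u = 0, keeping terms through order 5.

2*u^5/15 + u^3/3 + u

Invert the denominator's series and multiply.
F(0) = 0
F′(0) = 1
F′′(0) = 0
F′′′(0) = 2
F^(4)(0) = 0
F^(5)(0) = 16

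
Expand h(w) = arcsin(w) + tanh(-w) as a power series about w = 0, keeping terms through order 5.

-7*w^5/120 + w^3/2

Combine the two series term by term.
h(0) = 0
h′(0) = 0
h′′(0) = 0
h′′′(0) = 3
h^(4)(0) = 0
h^(5)(0) = -7
Dividing each by k! gives the coefficients c_0, ..., c_5.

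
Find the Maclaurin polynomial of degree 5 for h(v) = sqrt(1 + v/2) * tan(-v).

Take the Cauchy product of the two expansions.
h(0) = 0
h′(0) = -1
h′′(0) = -1/2
h′′′(0) = -29/16
h^(4)(0) = -35/16
h^(5)(0) = -3701/256

-3701*v^5/30720 - 35*v^4/384 - 29*v^3/96 - v^2/4 - v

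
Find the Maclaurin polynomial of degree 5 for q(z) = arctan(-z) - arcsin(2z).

Expand each term separately and add.
q(0) = 0
q′(0) = -3
q′′(0) = 0
q′′′(0) = -6
q^(4)(0) = 0
q^(5)(0) = -312
Then c_k = q^(k)(0)/k! gives each Taylor coefficient.

-13*z^5/5 - z^3 - 3*z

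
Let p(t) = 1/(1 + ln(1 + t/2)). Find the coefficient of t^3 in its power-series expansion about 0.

-7/24

Let u equal the inner series; expand the outer function in u and truncate.
p(0) = 1
p′(0) = -1/2
p′′(0) = 3/4
p′′′(0) = -7/4
The Taylor polynomial is Σ p^(k)(0)/k! · t^k.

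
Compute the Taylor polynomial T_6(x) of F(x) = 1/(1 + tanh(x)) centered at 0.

Plug the Maclaurin series of the inner function into that of the outer and collect terms.
F(0) = 1
F′(0) = -1
F′′(0) = 2
F′′′(0) = -4
F^(4)(0) = 8
F^(5)(0) = -16
F^(6)(0) = 32

2*x^6/45 - 2*x^5/15 + x^4/3 - 2*x^3/3 + x^2 - x + 1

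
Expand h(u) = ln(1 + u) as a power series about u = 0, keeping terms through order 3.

u^3/3 - u^2/2 + u

Use the known series and substitute for the argument.
h(0) = 0
h′(0) = 1
h′′(0) = -1
h′′′(0) = 2
Then c_k = h^(k)(0)/k! gives each Taylor coefficient.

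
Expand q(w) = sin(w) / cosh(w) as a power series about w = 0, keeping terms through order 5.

3*w^5/10 - 2*w^3/3 + w

Write the quotient as an unknown series and match coefficients against numerator = denominator · series.
q(0) = 0
q′(0) = 1
q′′(0) = 0
q′′′(0) = -4
q^(4)(0) = 0
q^(5)(0) = 36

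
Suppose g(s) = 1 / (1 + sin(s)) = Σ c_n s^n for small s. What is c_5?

Use the geometric series for the reciprocal, then substitute.
g(0) = 1
g′(0) = -1
g′′(0) = 2
g′′′(0) = -5
g^(4)(0) = 16
g^(5)(0) = -61
So c_5 = g^(5)(0)/5! = -61/120.

-61/120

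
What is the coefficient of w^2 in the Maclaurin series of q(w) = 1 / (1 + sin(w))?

1

Expand as Σ (-1)^k u^k with u equal to the inner function's series.
q(0) = 1
q′(0) = -1
q′′(0) = 2
Then c_k = q^(k)(0)/k! gives each Taylor coefficient.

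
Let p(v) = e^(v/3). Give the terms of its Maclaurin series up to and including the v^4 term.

Compute the successive derivatives at the expansion point and divide by k!.
p(0) = 1
p′(0) = 1/3
p′′(0) = 1/9
p′′′(0) = 1/27
p^(4)(0) = 1/81
Dividing each by k! gives the coefficients c_0, ..., c_4.

v^4/1944 + v^3/162 + v^2/18 + v/3 + 1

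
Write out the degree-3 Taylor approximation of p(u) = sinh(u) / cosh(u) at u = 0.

-u^3/3 + u

Divide the numerator series by the denominator series (power-series long division).
p(0) = 0
p′(0) = 1
p′′(0) = 0
p′′′(0) = -2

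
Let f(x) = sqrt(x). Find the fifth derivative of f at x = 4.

105/16384

The coefficient of (x - 4)^5 in the expansion is 7/131072, so f^(5)(4) = 5! * (7/131072) = 105/16384.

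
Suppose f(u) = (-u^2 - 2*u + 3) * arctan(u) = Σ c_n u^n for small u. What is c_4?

2/3

Multiply each power in the prefactor through the base expansion.
f(0) = 0
f′(0) = 3
f′′(0) = -4
f′′′(0) = -12
f^(4)(0) = 16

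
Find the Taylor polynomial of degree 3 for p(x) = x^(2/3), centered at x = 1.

4*(x - 1)^3/81 - (x - 1)^2/9 + 2*(x - 1)/3 + 1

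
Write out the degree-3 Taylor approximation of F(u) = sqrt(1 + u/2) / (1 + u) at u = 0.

Expand each factor separately, then convolve coefficients.
F(0) = 1
F′(0) = -3/4
F′′(0) = 23/16
F′′′(0) = -273/64
Dividing each by k! gives the coefficients c_0, ..., c_3.

-91*u^3/128 + 23*u^2/32 - 3*u/4 + 1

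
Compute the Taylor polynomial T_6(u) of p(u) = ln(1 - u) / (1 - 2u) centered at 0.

-1327*u^6/30 - 661*u^5/30 - 131*u^4/12 - 16*u^3/3 - 5*u^2/2 - u

Expand each factor separately, then convolve coefficients.
[u^0] = 0;  [u^1] = -1;  [u^2] = -5/2;  [u^3] = -16/3;  [u^4] = -131/12;  [u^5] = -661/30;  [u^6] = -1327/30.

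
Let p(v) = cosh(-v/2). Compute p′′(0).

Differentiate repeatedly and evaluate at the center.
The coefficient of v^2 in the expansion is 1/8, so p′′(0) = 2! * (1/8) = 1/4.

1/4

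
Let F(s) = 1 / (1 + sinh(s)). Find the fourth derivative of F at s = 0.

32

Use the geometric series for the reciprocal, then substitute.
The coefficient of s^4 in the expansion is 4/3, so F^(4)(0) = 4! * (4/3) = 32.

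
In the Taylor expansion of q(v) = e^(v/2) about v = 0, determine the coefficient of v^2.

1/8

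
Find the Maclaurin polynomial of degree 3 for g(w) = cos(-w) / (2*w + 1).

Use 1/(1 - r) = Σ r^k on the denominator, then take the Cauchy product.
g(0) = 1
g′(0) = -2
g′′(0) = 7
g′′′(0) = -42
Then c_k = g^(k)(0)/k! gives each Taylor coefficient.

-7*w^3 + 7*w^2/2 - 2*w + 1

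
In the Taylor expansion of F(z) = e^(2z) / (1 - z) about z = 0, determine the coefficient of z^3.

19/3

Expand each factor separately, then convolve coefficients.
F(0) = 1
F′(0) = 3
F′′(0) = 10
F′′′(0) = 38
Then c_k = F^(k)(0)/k! gives each Taylor coefficient.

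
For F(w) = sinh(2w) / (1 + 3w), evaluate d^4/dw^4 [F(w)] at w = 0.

-1392

Multiply the two series term by term and collect like powers.
The coefficient of w^4 in the expansion is -58, so F^(4)(0) = 4! * (-58) = -1392.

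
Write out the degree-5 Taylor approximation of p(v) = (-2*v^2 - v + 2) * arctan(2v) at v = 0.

272*v^5/15 + 8*v^4/3 - 28*v^3/3 - 2*v^2 + 4*v

Distribute the polynomial across the series and collect like powers.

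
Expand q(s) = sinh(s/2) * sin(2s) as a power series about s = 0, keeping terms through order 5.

-5*s^4/8 + s^2

Take the Cauchy product of the two expansions.
[s^0] = 0;  [s^1] = 0;  [s^2] = 1;  [s^3] = 0;  [s^4] = -5/8;  [s^5] = 0.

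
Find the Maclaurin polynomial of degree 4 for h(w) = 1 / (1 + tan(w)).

5*w^4/3 - 4*w^3/3 + w^2 - w + 1

Expand as Σ (-1)^k u^k with u equal to the inner function's series.
h(0) = 1
h′(0) = -1
h′′(0) = 2
h′′′(0) = -8
h^(4)(0) = 40
Dividing each by k! gives the coefficients c_0, ..., c_4.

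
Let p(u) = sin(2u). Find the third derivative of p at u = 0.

-8

From the series, [u^3] p = -4/3; multiply by 3! = 6 to get -8.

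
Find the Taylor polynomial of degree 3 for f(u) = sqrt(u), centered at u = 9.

[(u - 9)^0] = 3;  [(u - 9)^1] = 1/6;  [(u - 9)^2] = -1/216;  [(u - 9)^3] = 1/3888.

(u - 9)^3/3888 - (u - 9)^2/216 + (u - 9)/6 + 3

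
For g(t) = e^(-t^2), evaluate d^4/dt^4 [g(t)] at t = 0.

12

Differentiate repeatedly and evaluate at the center.
The coefficient of t^4 in the expansion is 1/2, so g^(4)(0) = 4! * (1/2) = 12.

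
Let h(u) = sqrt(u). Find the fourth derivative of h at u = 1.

-15/16

The coefficient of (u - 1)^4 in the expansion is -5/128, so h^(4)(1) = 4! * (-5/128) = -15/16.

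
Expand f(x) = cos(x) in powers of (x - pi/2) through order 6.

f(pi/2) = 0
f′(pi/2) = -1
f′′(pi/2) = 0
f′′′(pi/2) = 1
f^(4)(pi/2) = 0
f^(5)(pi/2) = -1
f^(6)(pi/2) = 0
Dividing each by k! gives the coefficients c_0, ..., c_6.

-(x - pi/2)^5/120 + (x - pi/2)^3/6 - (x - pi/2)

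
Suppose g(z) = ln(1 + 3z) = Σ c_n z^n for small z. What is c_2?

-9/2

g(0) = 0
g′(0) = 3
g′′(0) = -9
So c_2 = g′′(0)/2! = -9/2.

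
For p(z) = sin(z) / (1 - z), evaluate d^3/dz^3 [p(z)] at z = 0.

Multiply the numerator's expansion by the denominator's geometric series.
The coefficient of z^3 in the expansion is 5/6, so p′′′(0) = 3! * (5/6) = 5.

5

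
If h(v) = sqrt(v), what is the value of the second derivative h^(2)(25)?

The coefficient of (v - 25)^2 in the expansion is -1/1000, so h′′(25) = 2! * (-1/1000) = -1/500.

-1/500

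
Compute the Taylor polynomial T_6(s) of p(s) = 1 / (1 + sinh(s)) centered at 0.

77*s^6/45 - 181*s^5/120 + 4*s^4/3 - 7*s^3/6 + s^2 - s + 1

Use the geometric series for the reciprocal, then substitute.
p(0) = 1
p′(0) = -1
p′′(0) = 2
p′′′(0) = -7
p^(4)(0) = 32
p^(5)(0) = -181
p^(6)(0) = 1232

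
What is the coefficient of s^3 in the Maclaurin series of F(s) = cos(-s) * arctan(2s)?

-11/3

Take the Cauchy product of the two expansions.
[s^0] = 0;  [s^1] = 2;  [s^2] = 0;  [s^3] = -11/3.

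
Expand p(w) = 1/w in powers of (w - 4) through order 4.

(w - 4)^4/1024 - (w - 4)^3/256 + (w - 4)^2/64 - (w - 4)/16 + 1/4

Differentiate repeatedly and evaluate at the center.
p(4) = 1/4
p′(4) = -1/16
p′′(4) = 1/32
p′′′(4) = -3/128
p^(4)(4) = 3/128
Dividing each by k! gives the coefficients c_0, ..., c_4.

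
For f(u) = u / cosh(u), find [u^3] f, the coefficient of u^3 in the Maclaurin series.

Divide the numerator series by the denominator series (power-series long division).
f(0) = 0
f′(0) = 1
f′′(0) = 0
f′′′(0) = -3
Dividing each by k! gives the coefficients c_0, ..., c_3.

-1/2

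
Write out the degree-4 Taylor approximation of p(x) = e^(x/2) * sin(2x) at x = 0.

Multiply the two series term by term and collect like powers.
p(0) = 0
p′(0) = 2
p′′(0) = 2
p′′′(0) = -13/2
p^(4)(0) = -15
Dividing each by k! gives the coefficients c_0, ..., c_4.

-5*x^4/8 - 13*x^3/12 + x^2 + 2*x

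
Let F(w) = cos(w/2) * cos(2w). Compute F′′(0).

Write out both Maclaurin series and multiply, keeping only the needed powers.
From the series, [w^2] F = -17/8; multiply by 2! = 2 to get -17/4.

-17/4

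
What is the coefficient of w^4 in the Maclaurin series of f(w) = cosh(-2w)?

2/3

[w^0] = 1;  [w^1] = 0;  [w^2] = 2;  [w^3] = 0;  [w^4] = 2/3.
So c_4 = f^(4)(0)/4! = 2/3.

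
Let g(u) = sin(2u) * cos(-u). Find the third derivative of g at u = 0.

-14

Expand each factor separately, then convolve coefficients.
The coefficient of u^3 in the expansion is -7/3, so g′′′(0) = 3! * (-7/3) = -14.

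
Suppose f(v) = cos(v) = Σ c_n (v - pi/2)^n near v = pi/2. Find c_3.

1/6

Apply the Taylor formula c_k = f^(k)(a)/k!.
f(pi/2) = 0
f′(pi/2) = -1
f′′(pi/2) = 0
f′′′(pi/2) = 1
So c_3 = f′′′(pi/2)/3! = 1/6.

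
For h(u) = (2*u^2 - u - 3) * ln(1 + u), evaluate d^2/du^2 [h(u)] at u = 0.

Distribute the polynomial across the series and collect like powers.
From the series, [u^2] h = 1/2; multiply by 2! = 2 to get 1.

1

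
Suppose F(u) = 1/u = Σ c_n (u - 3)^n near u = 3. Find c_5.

-1/729

Differentiate repeatedly and evaluate at the center.
[(u - 3)^0] = 1/3;  [(u - 3)^1] = -1/9;  [(u - 3)^2] = 1/27;  [(u - 3)^3] = -1/81;  [(u - 3)^4] = 1/243;  [(u - 3)^5] = -1/729.
So c_5 = F^(5)(3)/5! = -1/729.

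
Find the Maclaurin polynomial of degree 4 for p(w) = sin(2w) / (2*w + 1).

Use 1/(1 - r) = Σ r^k on the denominator, then take the Cauchy product.
p(0) = 0
p′(0) = 2
p′′(0) = -8
p′′′(0) = 40
p^(4)(0) = -320
The Taylor polynomial is Σ p^(k)(0)/k! · w^k.

-40*w^4/3 + 20*w^3/3 - 4*w^2 + 2*w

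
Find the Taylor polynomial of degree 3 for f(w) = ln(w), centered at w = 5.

f(5) = ln(5)
f′(5) = 1/5
f′′(5) = -1/25
f′′′(5) = 2/125

(w - 5)^3/375 - (w - 5)^2/50 + (w - 5)/5 + ln(5)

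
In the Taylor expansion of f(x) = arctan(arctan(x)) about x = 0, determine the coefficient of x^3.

-2/3

Compose series: expand the inner function first, then feed it into the outer expansion.
f(0) = 0
f′(0) = 1
f′′(0) = 0
f′′′(0) = -4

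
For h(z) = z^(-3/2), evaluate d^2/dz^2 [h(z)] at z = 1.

15/4

Use the known series and substitute for the argument.
The coefficient of (z - 1)^2 in the expansion is 15/8, so h′′(1) = 2! * (15/8) = 15/4.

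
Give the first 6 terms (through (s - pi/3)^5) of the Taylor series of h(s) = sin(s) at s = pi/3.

h(pi/3) = sqrt(3)/2
h′(pi/3) = 1/2
h′′(pi/3) = -sqrt(3)/2
h′′′(pi/3) = -1/2
h^(4)(pi/3) = sqrt(3)/2
h^(5)(pi/3) = 1/2

(s - pi/3)^5/240 + sqrt(3)*(s - pi/3)^4/48 - (s - pi/3)^3/12 - sqrt(3)*(s - pi/3)^2/4 + (s - pi/3)/2 + sqrt(3)/2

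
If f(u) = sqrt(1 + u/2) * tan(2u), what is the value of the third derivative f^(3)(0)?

Take the Cauchy product of the two expansions.
The coefficient of u^3 in the expansion is 125/48, so f′′′(0) = 3! * (125/48) = 125/8.

125/8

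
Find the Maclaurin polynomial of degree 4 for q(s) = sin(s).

Apply the Taylor formula c_k = f^(k)(a)/k!.
q(0) = 0
q′(0) = 1
q′′(0) = 0
q′′′(0) = -1
q^(4)(0) = 0

-s^3/6 + s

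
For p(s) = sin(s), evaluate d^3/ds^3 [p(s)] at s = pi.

1

Differentiate repeatedly and evaluate at the center.
From the series, [(s - pi)^3] p = 1/6; multiply by 3! = 6 to get 1.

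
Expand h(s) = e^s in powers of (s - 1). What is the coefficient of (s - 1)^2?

Differentiate repeatedly and evaluate at the center.
h(1) = e
h′(1) = e
h′′(1) = e

e/2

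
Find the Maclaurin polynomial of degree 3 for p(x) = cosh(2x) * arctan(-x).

-5*x^3/3 - x

Expand each factor separately, then convolve coefficients.
p(0) = 0
p′(0) = -1
p′′(0) = 0
p′′′(0) = -10
Then c_k = p^(k)(0)/k! gives each Taylor coefficient.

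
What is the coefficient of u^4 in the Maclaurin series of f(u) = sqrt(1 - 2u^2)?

Differentiate repeatedly and evaluate at the center.
f(0) = 1
f′(0) = 0
f′′(0) = -2
f′′′(0) = 0
f^(4)(0) = -12
Dividing each by k! gives the coefficients c_0, ..., c_4.

-1/2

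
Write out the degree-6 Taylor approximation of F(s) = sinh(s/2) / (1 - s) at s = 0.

Multiply the two series term by term and collect like powers.
F(0) = 0
F′(0) = 1/2
F′′(0) = 1
F′′′(0) = 25/8
F^(4)(0) = 25/2
F^(5)(0) = 2001/32
F^(6)(0) = 6003/16
Dividing each by k! gives the coefficients c_0, ..., c_6.

667*s^6/1280 + 667*s^5/1280 + 25*s^4/48 + 25*s^3/48 + s^2/2 + s/2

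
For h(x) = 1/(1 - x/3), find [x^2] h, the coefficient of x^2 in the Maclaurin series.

1/9

h(0) = 1
h′(0) = 1/3
h′′(0) = 2/9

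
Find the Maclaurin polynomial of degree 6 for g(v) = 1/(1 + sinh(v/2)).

Substitute the inner expansion into the outer series and collect powers.
g(0) = 1
g′(0) = -1/2
g′′(0) = 1/2
g′′′(0) = -7/8
g^(4)(0) = 2
g^(5)(0) = -181/32
g^(6)(0) = 77/4

77*v^6/2880 - 181*v^5/3840 + v^4/12 - 7*v^3/48 + v^2/4 - v/2 + 1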